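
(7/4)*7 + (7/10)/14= 12.30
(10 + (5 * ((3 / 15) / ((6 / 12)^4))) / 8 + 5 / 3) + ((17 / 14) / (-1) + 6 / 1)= 775/42 = 18.45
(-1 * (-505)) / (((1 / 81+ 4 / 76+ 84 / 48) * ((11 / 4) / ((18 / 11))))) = 223832160/1351933 = 165.56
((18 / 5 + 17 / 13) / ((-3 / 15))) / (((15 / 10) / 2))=-1276/39 = -32.72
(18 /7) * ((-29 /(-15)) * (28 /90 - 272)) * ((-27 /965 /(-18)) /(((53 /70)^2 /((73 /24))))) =-90588547/8132055 = -11.14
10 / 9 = 1.11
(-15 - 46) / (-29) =61/29 = 2.10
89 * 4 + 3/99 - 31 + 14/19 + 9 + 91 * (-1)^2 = 266956/627 = 425.77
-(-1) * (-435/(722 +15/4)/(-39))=580/37739 = 0.02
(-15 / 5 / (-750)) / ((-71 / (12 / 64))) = -3/284000 = 0.00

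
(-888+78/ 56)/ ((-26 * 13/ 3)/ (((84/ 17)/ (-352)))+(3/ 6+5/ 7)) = -0.11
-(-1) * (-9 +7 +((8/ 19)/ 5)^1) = -182/95 = -1.92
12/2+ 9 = 15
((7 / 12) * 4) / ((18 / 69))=161/18 = 8.94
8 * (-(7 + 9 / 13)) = -800/13 = -61.54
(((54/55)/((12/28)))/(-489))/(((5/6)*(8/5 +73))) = -252/3343945 = 0.00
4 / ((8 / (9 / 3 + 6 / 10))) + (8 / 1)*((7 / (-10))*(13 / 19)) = -193/95 = -2.03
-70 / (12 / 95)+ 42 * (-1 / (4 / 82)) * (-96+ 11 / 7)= 80748.83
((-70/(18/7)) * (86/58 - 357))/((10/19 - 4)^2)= 455933975/568458 = 802.05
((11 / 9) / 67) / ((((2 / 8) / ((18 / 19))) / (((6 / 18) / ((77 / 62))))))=496/26733 = 0.02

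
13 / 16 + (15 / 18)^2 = 217/144 = 1.51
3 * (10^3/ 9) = 333.33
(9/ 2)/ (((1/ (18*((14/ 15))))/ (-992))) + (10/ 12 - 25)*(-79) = -2192581/30 = -73086.03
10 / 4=5/2 = 2.50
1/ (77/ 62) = 62/77 = 0.81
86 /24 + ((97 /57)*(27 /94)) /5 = 197233/53580 = 3.68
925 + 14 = 939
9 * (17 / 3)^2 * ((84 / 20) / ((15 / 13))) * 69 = 1814631/25 = 72585.24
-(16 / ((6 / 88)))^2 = -495616/9 = -55068.44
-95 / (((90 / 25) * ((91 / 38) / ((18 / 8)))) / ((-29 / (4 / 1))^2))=-7590025/5824 = -1303.23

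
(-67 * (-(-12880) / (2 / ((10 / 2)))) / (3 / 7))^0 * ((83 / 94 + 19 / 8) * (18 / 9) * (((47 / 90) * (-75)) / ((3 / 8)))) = -6125/9 = -680.56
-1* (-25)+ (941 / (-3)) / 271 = 19384/813 = 23.84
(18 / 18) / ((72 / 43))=0.60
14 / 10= 7/5 = 1.40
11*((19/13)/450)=209/5850 = 0.04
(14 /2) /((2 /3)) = 21/2 = 10.50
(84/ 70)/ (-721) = -6/3605 = 0.00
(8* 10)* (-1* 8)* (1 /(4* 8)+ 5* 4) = -12820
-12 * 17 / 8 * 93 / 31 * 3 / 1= -459/2 = -229.50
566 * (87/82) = 24621/41 = 600.51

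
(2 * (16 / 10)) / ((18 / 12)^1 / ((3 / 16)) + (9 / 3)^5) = 16/1255 = 0.01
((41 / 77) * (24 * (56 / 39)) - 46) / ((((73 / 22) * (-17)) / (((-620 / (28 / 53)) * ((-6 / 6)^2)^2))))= -64964220/112931 = -575.26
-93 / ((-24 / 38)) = 589/4 = 147.25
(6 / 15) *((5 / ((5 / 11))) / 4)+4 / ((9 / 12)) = 193/30 = 6.43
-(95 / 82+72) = -5999/82 = -73.16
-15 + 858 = 843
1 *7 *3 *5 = 105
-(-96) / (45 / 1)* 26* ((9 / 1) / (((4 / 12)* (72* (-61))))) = -104/305 = -0.34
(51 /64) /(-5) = -51/320 = -0.16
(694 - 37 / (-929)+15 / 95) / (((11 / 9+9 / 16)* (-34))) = -882236448/77117219 = -11.44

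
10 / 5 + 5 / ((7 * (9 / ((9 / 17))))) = 243/119 = 2.04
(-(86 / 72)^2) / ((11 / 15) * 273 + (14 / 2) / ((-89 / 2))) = -822805/115368624 = -0.01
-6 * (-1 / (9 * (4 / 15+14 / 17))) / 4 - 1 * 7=-6.85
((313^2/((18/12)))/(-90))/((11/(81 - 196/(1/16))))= 59859059/297 = 201545.65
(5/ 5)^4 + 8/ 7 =15/7 = 2.14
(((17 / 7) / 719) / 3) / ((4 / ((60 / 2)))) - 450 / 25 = -181103/10066 = -17.99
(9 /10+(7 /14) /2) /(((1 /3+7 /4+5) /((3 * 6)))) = 1242/425 = 2.92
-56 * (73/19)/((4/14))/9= -14308/171 = -83.67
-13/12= -1.08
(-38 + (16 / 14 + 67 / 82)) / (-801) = 20687/459774 = 0.04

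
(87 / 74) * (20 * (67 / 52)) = 30.30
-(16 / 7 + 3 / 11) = -197/77 = -2.56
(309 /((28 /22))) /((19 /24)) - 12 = 39192/133 = 294.68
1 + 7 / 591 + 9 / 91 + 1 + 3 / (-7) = 90469/53781 = 1.68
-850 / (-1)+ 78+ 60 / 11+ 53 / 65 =934.27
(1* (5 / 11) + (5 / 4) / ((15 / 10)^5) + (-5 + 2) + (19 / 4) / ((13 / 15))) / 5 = 430877/694980 = 0.62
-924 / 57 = -308/19 = -16.21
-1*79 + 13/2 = -145/2 = -72.50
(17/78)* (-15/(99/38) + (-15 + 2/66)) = -646/143 = -4.52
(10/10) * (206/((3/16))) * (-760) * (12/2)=-5009920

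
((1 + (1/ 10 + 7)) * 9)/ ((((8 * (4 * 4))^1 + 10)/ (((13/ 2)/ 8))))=3159/7360 = 0.43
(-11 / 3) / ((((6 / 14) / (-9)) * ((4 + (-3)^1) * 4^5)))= 77/1024 = 0.08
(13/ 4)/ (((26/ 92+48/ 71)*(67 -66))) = 3.39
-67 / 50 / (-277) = 67/13850 = 0.00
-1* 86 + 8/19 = -1626/19 = -85.58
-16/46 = -8/23 = -0.35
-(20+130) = -150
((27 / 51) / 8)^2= 81/18496 = 0.00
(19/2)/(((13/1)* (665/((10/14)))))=1/1274 = 0.00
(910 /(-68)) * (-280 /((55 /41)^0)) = 63700/17 = 3747.06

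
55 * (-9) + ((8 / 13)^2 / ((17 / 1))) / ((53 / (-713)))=-75418787/152269 = -495.30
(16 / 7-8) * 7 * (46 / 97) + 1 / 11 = -20143/1067 = -18.88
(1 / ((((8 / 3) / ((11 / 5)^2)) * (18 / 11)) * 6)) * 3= 1331/2400 = 0.55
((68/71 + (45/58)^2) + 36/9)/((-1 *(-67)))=1327903/16002548 = 0.08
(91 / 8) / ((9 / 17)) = 1547/72 = 21.49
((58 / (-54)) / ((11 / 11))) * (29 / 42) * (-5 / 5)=841/1134 = 0.74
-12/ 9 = -4/3 = -1.33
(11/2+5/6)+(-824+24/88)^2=246307462/363 = 678532.95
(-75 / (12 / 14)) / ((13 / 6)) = -525/13 = -40.38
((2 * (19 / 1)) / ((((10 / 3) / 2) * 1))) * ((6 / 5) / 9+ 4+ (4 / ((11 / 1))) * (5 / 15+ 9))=171.62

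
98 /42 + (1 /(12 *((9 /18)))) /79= 369/158 = 2.34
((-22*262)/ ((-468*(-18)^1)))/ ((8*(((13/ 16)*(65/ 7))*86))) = -10087/76521510 = 0.00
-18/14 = -9/7 = -1.29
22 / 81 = 0.27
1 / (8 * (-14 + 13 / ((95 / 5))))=-19/2024 = -0.01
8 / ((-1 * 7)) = -8/7 = -1.14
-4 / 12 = -1/3 = -0.33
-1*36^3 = -46656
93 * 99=9207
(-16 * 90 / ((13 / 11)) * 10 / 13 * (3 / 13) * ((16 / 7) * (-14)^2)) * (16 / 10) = -340623360/2197 = -155040.22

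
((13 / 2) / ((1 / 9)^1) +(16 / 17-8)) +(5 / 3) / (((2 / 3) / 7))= 1172/17 = 68.94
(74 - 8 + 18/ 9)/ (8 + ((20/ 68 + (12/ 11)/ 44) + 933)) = 139876/1936293 = 0.07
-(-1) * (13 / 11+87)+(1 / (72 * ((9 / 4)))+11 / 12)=317569/3564 = 89.10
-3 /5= -0.60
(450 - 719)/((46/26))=-3497/23 = -152.04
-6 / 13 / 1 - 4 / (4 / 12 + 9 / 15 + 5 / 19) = -16866/4433 = -3.80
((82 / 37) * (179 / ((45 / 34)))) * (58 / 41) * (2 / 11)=1411952/18315 = 77.09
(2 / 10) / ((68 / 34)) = 1/10 = 0.10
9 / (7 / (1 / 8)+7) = 1/7 = 0.14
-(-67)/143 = 67/143 = 0.47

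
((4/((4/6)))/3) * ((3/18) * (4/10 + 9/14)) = 73/210 = 0.35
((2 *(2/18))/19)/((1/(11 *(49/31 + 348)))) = 238414/5301 = 44.98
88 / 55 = 8/5 = 1.60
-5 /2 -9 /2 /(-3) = -1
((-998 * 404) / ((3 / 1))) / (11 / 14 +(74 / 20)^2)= -282234400/30399 = -9284.33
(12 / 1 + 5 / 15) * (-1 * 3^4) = -999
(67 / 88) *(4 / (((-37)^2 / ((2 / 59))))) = 67/888481 = 0.00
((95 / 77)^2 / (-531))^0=1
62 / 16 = 31/8 = 3.88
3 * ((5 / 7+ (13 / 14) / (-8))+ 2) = 7.79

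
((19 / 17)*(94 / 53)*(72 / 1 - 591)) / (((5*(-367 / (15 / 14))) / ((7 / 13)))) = 1390401/4298671 = 0.32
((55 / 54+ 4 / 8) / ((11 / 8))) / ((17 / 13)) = 0.84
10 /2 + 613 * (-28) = -17159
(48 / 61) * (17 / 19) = 816/1159 = 0.70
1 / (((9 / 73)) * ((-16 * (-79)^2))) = -73/898704 = 0.00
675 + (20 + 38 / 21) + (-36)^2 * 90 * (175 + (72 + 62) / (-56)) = 422805473/21 = 20133593.95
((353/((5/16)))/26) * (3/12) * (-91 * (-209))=1032878/5 = 206575.60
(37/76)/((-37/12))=-3/19 = -0.16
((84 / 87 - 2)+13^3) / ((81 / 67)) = 4266761/2349 = 1816.42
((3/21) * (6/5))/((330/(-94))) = -94/1925 = -0.05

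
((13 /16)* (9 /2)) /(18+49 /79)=9243/47072 = 0.20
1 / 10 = 0.10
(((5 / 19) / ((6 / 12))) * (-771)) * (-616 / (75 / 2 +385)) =1899744/3211 = 591.64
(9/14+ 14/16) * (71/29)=3.72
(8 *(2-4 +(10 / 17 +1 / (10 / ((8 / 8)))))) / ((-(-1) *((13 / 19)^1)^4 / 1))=-116246332/2427685 = -47.88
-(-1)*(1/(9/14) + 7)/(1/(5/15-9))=-2002/27 = -74.15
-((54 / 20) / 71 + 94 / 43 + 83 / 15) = -710501/91590 = -7.76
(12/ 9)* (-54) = -72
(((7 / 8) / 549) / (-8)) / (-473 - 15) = 7/17146368 = 0.00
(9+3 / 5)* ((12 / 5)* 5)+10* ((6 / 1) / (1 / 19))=6276/5 = 1255.20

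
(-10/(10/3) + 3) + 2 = 2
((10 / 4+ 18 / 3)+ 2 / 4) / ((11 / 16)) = 144/11 = 13.09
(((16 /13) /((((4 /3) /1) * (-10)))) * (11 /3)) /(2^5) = -11/1040 = -0.01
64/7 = 9.14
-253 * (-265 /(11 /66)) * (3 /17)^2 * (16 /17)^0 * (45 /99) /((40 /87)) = 14317155/1156 = 12385.08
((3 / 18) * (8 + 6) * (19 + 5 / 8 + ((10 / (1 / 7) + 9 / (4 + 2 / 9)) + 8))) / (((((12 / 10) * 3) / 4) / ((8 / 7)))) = 151630/513 = 295.58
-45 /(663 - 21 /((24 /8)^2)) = -135/1982 = -0.07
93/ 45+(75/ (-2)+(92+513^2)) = 7896767/30 = 263225.57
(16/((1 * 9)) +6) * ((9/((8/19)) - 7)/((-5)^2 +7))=4025/1152 = 3.49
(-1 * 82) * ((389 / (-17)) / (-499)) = -3.76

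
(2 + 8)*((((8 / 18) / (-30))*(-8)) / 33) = 32/891 = 0.04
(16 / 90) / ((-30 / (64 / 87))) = -256/58725 = 0.00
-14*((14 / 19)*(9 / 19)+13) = -67466/361 = -186.89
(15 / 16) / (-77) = -15/1232 = -0.01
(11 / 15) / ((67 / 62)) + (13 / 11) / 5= 2023/2211 = 0.91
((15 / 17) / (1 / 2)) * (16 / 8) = 60/17 = 3.53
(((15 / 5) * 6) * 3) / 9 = 6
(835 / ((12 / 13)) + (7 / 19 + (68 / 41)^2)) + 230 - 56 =414581953/383268 = 1081.70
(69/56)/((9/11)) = 253/168 = 1.51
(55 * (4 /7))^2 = 987.76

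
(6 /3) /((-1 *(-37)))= 2/37 = 0.05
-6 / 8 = -3/4 = -0.75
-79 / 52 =-1.52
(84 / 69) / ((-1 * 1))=-28/23 = -1.22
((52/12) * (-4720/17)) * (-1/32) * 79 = 302965/102 = 2970.25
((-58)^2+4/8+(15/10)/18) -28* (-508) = 211063/12 = 17588.58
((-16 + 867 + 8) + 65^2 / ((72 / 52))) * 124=4363994/9 = 484888.22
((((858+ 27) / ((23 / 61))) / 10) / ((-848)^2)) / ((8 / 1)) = 10797/264630272 = 0.00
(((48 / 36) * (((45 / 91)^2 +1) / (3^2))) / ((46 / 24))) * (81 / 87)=494688/5523427 = 0.09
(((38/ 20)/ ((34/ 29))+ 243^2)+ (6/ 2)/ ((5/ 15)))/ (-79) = -20080271/26860 = -747.59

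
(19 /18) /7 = 19/126 = 0.15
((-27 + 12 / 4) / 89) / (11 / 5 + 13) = -0.02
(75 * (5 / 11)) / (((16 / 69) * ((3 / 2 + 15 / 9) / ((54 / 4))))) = 626.76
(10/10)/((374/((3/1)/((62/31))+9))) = 21/748 = 0.03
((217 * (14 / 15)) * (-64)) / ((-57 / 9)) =2046.65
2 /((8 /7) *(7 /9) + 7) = 18/71 = 0.25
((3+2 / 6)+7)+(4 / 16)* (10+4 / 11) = 853/66 = 12.92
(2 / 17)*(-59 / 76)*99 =-5841/646 = -9.04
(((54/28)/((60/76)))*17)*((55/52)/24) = 10659/5824 = 1.83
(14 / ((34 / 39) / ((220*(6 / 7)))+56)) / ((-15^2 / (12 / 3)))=-4576/1029685 = 0.00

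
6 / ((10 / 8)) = 24/5 = 4.80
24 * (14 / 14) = 24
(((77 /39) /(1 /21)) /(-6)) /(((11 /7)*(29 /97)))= -33271/2262 = -14.71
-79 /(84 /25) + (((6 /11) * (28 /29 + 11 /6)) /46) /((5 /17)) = -72105157/3081540 = -23.40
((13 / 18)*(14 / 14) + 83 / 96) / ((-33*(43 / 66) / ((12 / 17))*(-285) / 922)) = 210677/1250010 = 0.17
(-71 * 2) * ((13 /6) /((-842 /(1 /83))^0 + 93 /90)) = -9230/61 = -151.31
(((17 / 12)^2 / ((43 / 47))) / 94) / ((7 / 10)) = 1445/43344 = 0.03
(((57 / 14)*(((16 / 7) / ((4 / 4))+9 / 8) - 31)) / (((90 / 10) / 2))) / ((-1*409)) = 9785/160328 = 0.06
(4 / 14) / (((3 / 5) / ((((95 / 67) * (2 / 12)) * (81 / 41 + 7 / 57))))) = 122600/519183 = 0.24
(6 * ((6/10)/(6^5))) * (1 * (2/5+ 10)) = 13/2700 = 0.00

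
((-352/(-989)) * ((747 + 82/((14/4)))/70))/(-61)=-949168/14780605 = -0.06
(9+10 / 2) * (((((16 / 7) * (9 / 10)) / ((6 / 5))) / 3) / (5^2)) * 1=8/25 = 0.32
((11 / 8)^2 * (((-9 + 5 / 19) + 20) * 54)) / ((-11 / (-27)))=858033/304 = 2822.48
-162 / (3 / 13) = -702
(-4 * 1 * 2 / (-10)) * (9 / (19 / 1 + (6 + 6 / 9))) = 0.28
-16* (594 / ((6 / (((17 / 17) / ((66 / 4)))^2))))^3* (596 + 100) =-712704/1331 = -535.47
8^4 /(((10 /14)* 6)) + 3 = 14381/15 = 958.73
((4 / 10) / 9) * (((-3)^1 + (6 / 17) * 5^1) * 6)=-28/85 = -0.33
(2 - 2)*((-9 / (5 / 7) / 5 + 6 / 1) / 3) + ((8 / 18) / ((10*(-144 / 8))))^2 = 1/164025 = 0.00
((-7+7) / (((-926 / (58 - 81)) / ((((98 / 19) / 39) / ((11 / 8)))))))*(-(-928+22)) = 0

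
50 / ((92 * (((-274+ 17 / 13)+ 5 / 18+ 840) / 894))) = 522990/610949 = 0.86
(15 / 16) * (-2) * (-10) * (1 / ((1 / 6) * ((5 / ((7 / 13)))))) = 315/26 = 12.12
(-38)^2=1444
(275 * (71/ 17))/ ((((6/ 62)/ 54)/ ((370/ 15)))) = 268742100/17 = 15808358.82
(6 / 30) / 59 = 1/295 = 0.00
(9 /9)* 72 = 72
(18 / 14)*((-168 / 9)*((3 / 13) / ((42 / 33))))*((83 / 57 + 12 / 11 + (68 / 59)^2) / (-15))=6766724/6018649 = 1.12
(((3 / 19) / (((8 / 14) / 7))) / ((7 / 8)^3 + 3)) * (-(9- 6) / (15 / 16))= -1.69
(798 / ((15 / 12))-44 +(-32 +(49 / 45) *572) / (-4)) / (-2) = -20101/90 = -223.34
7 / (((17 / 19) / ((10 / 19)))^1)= 70/17 = 4.12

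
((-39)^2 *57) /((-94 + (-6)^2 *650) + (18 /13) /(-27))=3381183/908932 = 3.72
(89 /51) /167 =89/8517 = 0.01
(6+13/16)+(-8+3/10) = -71/80 = -0.89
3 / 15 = 1/5 = 0.20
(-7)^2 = 49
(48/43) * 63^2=190512/43 = 4430.51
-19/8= -2.38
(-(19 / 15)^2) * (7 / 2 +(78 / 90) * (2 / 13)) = -39349/6750 = -5.83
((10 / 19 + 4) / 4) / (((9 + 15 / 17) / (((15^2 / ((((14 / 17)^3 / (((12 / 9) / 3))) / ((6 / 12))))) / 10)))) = 17957015/17517696 = 1.03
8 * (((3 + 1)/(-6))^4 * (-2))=-256/81 = -3.16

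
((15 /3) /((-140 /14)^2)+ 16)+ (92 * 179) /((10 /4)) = 26413/4 = 6603.25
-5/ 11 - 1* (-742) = 8157/11 = 741.55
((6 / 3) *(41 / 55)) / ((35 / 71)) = 5822/1925 = 3.02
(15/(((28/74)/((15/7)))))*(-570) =-2372625/49 = -48420.92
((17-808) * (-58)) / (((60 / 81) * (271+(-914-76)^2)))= 88479/1400530 = 0.06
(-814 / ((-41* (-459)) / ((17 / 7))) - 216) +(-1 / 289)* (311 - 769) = -480409780/2239461 = -214.52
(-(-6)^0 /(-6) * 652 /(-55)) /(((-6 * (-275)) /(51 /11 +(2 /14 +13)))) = -0.02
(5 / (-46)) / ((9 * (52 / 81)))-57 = -136389/2392 = -57.02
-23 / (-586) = 23/586 = 0.04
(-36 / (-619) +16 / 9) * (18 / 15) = 2.20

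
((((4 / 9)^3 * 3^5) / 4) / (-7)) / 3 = -16/63 = -0.25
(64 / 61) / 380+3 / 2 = 17417/11590 = 1.50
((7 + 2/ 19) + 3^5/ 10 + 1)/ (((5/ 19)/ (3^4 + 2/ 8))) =80041/8 = 10005.12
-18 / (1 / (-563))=10134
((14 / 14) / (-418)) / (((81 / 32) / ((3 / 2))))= -8/5643 = 0.00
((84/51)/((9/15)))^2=19600/2601 = 7.54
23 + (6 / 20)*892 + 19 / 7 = 10266/35 = 293.31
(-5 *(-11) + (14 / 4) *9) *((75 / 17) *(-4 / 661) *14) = -363300/11237 = -32.33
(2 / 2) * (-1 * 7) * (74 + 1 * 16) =-630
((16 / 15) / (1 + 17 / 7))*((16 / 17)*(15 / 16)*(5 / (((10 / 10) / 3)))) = 4.12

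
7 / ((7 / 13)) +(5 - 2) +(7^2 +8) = 73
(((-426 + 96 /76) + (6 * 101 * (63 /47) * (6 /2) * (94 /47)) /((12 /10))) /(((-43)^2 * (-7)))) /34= -1623810/196487683 = -0.01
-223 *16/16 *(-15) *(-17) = -56865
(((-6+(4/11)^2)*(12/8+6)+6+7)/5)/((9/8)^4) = -15368192/3969405 = -3.87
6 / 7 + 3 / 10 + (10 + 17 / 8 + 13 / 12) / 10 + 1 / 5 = 2.68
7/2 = 3.50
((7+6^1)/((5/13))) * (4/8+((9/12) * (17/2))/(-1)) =-7943/40 = -198.58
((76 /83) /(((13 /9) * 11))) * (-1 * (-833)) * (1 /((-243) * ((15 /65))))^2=823004/53911737 = 0.02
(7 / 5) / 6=0.23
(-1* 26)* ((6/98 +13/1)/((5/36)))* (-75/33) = 2995200/539 = 5556.96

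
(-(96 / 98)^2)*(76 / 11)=-175104/26411 = -6.63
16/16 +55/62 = 1.89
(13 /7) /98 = 13/686 = 0.02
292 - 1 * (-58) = 350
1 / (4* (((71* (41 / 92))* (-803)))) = -23/2337533 = 0.00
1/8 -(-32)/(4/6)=385/8 = 48.12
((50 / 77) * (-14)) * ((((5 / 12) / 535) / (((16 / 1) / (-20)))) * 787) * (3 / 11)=98375/51788 = 1.90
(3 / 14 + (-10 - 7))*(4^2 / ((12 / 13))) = -6110/21 = -290.95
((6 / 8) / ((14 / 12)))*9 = 81/14 = 5.79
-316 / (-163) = 1.94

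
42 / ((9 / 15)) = 70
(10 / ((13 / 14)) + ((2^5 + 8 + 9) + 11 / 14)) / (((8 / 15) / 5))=826575/1456 = 567.70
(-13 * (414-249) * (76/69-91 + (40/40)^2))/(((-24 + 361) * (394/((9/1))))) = 12.93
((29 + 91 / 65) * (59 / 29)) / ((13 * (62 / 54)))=4.14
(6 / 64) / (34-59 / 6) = 9/2320 = 0.00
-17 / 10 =-1.70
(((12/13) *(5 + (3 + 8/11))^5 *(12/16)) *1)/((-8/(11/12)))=-764411904/190333 = -4016.18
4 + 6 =10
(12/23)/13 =12/299 = 0.04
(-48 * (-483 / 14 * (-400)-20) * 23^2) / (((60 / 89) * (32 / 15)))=-243291067.50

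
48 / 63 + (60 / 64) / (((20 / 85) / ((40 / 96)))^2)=106137/28672 = 3.70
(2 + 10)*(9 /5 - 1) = 48/5 = 9.60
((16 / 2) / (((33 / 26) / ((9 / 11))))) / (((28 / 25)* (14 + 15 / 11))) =0.30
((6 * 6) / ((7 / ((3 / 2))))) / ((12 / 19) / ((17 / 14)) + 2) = 8721/2849 = 3.06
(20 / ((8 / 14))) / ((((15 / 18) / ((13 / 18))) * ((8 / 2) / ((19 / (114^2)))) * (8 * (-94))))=-91/6172416 = 0.00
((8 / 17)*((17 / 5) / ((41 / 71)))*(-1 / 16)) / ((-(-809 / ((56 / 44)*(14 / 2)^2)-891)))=-24353/127125625 = 0.00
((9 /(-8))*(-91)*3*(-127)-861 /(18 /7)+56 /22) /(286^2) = -798847/1661088 = -0.48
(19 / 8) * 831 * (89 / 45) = 468407/120 = 3903.39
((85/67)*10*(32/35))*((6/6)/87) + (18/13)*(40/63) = 76720/75777 = 1.01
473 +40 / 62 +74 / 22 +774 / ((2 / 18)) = 2538066/341 = 7443.01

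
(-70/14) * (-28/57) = 140/57 = 2.46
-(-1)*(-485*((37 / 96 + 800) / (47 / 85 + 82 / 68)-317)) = -961057085/14352 = -66963.29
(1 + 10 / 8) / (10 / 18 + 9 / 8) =162/121 = 1.34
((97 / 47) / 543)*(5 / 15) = 97/76563 = 0.00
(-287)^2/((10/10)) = 82369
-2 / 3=-0.67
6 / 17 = 0.35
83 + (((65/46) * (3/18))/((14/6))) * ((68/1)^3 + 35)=20493807/644 = 31822.68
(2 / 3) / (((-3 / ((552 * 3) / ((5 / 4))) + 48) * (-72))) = -184/953811 = 0.00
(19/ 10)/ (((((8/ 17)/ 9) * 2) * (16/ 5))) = 2907/512 = 5.68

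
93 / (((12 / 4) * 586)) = 0.05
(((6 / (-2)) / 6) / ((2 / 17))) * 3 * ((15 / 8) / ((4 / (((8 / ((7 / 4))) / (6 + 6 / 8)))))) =-85/21 = -4.05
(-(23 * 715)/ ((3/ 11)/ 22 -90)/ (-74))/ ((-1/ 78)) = 51735970/268583 = 192.63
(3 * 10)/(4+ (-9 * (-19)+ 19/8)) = 80/473 = 0.17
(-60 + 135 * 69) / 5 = 1851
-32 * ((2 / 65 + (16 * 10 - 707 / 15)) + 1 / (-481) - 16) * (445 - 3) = -152124160/111 = -1370487.93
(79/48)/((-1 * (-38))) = 0.04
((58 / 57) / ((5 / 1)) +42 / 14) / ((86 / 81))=24651/8170 = 3.02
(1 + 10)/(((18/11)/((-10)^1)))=-605/9 = -67.22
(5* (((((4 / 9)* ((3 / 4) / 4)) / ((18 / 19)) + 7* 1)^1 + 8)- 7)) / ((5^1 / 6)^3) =1747/25 = 69.88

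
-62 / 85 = -0.73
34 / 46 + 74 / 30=1106/345 = 3.21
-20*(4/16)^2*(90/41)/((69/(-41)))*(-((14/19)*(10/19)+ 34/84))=-300425/232484 = -1.29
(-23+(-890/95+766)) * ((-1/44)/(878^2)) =-13939/644459024 = 0.00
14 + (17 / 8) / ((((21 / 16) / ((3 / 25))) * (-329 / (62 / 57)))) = 14.00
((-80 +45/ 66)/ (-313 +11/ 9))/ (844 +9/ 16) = 62820/208546129 = 0.00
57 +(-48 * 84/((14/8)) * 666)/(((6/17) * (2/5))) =-10869063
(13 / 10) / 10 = 13/100 = 0.13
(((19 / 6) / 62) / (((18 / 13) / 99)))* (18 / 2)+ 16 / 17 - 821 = -3318801/4216 = -787.19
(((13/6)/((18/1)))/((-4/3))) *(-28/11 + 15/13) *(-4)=-199/396 = -0.50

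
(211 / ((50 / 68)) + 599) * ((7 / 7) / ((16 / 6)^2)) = 199341/1600 = 124.59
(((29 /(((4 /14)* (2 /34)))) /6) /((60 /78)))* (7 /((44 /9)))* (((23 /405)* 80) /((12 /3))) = 7222943/11880 = 607.99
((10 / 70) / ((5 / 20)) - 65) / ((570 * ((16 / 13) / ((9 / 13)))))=-1353/21280 = -0.06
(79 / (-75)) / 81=-79/6075 = -0.01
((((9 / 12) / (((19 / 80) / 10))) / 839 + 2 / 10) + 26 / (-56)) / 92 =-505817/205320080 = 0.00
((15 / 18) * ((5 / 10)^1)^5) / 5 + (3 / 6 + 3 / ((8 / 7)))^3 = 46883/1536 = 30.52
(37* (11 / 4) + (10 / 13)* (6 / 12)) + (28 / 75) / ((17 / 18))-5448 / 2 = -57934489/22100 = -2621.47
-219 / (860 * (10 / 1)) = -219/8600 = -0.03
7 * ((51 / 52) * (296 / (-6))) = -4403/13 = -338.69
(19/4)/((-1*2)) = -19/8 = -2.38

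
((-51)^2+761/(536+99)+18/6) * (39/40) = 64517739/25400 = 2540.07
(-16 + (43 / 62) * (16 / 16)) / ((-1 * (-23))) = -949/1426 = -0.67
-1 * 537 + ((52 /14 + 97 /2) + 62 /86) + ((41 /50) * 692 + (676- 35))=10901847/15050 = 724.38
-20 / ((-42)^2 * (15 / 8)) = -8/1323 = -0.01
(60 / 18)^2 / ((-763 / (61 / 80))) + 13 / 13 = 27163/27468 = 0.99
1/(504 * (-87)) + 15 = 657719/43848 = 15.00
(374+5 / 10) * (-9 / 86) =-6741/172 = -39.19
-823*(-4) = 3292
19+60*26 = 1579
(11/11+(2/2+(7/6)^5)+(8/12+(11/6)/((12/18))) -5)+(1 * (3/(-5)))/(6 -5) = 76907/38880 = 1.98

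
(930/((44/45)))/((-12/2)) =-6975/44 = -158.52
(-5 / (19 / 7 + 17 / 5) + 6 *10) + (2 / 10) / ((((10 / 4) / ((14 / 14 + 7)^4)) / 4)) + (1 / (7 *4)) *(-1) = 102603003/74900 = 1369.87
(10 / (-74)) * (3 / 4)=-15/148 = -0.10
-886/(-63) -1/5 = 4367/315 = 13.86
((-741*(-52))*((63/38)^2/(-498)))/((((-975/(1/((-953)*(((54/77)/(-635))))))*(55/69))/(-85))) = -664261689/30057620 = -22.10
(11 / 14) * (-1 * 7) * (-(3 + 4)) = 77/2 = 38.50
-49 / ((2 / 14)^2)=-2401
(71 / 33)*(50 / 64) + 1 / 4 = 2039/1056 = 1.93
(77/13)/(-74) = -77/962 = -0.08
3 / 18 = 1/6 = 0.17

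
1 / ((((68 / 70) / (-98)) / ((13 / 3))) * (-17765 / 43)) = 191737/181203 = 1.06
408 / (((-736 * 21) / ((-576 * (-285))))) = -697680/161 = -4333.42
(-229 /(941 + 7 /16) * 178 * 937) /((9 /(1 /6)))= -305551952/406701 = -751.29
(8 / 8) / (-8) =-1/8 = -0.12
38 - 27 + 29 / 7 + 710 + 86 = 5678/7 = 811.14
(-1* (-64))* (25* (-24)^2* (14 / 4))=3225600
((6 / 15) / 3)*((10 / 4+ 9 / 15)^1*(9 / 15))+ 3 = 406/125 = 3.25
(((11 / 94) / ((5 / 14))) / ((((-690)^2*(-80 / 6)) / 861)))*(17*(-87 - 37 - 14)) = 1127049/10810000 = 0.10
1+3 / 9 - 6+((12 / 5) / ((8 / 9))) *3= 103/30 = 3.43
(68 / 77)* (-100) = -88.31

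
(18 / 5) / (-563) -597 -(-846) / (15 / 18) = 235443/563 = 418.19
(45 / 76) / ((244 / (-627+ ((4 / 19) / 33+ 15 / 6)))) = -11746725/7751392 = -1.52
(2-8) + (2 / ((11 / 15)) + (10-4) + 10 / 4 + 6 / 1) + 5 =357/22 = 16.23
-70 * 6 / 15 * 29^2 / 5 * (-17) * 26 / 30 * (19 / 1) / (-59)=-98878052/4425 = -22345.32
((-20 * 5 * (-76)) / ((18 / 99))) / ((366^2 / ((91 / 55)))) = 17290/33489 = 0.52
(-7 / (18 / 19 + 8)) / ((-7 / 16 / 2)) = 304/85 = 3.58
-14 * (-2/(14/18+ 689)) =63/1552 = 0.04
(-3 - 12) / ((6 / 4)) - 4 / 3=-34/3 = -11.33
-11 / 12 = -0.92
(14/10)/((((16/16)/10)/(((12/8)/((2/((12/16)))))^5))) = 413343/524288 = 0.79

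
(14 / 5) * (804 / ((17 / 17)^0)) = 11256/5 = 2251.20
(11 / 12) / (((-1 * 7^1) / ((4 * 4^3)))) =-704/21 = -33.52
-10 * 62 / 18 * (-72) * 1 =2480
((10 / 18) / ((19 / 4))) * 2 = 40/171 = 0.23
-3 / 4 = -0.75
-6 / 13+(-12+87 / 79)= -11667/1027 = -11.36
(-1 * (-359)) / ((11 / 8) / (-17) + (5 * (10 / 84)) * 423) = 341768/239623 = 1.43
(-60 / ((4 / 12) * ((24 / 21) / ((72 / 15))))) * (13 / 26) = -378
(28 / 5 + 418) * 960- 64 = 406592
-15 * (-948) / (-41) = -346.83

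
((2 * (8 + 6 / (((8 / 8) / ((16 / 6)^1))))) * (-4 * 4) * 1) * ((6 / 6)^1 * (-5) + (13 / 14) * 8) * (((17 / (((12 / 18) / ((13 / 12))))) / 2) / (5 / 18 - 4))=3246048/469 = 6921.21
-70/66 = -35/33 = -1.06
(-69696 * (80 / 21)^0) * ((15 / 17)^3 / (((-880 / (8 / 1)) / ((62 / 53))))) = 132580800/260389 = 509.16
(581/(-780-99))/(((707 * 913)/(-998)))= 998/976569 = 0.00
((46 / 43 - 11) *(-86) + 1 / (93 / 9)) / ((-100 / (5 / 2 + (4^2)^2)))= -13688609/6200 = -2207.84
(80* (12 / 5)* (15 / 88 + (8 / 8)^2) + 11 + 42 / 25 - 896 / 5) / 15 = 16007/4125 = 3.88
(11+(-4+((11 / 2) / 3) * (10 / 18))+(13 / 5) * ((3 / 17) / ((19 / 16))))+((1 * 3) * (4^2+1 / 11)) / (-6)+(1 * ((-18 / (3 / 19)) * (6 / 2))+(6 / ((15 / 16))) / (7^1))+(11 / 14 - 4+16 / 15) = -328922353/959310 = -342.87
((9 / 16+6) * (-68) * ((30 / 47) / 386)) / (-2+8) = -8925/72568 = -0.12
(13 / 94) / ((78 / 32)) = 0.06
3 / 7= 0.43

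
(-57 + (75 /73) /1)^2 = 16695396/5329 = 3132.93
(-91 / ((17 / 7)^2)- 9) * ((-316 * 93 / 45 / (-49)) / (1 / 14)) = -4558.23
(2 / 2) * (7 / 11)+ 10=117/11 = 10.64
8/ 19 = 0.42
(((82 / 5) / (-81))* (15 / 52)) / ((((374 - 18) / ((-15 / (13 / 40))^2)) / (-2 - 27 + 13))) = 3280000/586599 = 5.59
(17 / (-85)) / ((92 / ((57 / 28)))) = -57/12880 = 0.00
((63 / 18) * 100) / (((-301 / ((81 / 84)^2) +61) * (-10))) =5103/38303 = 0.13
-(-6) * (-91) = -546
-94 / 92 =-47/46 = -1.02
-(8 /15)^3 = -512/3375 = -0.15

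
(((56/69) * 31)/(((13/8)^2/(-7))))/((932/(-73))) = 14193536/2717013 = 5.22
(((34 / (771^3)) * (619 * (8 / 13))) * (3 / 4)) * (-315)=-1473220/220669709 = -0.01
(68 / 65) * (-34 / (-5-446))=2312/29315 = 0.08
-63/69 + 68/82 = -79/943 = -0.08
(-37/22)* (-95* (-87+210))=432345/22 = 19652.05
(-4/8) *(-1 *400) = 200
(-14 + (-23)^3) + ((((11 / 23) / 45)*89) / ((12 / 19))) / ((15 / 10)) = -226913429/18630 = -12180.00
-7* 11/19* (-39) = 3003/19 = 158.05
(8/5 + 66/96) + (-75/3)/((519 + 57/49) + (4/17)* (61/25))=485716787/216887120 = 2.24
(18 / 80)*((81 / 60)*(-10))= -243/80 = -3.04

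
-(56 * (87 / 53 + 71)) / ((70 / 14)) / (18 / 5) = -107800/477 = -226.00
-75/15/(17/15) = -75/17 = -4.41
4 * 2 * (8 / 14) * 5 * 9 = 1440/7 = 205.71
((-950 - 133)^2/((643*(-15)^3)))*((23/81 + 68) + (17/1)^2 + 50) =-859857958/3906225 = -220.13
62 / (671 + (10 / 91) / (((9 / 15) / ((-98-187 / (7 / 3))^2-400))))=276458/28582139 = 0.01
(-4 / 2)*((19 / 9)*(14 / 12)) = -133/27 = -4.93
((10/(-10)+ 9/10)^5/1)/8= -1/800000 = 0.00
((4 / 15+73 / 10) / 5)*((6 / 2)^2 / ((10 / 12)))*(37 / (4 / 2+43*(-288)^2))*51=3855141/445824250 = 0.01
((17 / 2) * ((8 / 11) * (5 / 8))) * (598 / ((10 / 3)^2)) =45747/220 = 207.94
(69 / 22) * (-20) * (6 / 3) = -1380/11 = -125.45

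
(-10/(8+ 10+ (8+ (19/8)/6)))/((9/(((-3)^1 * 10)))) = 1600/1267 = 1.26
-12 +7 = -5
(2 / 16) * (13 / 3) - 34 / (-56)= 193/168 = 1.15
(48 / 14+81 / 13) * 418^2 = 1687718.64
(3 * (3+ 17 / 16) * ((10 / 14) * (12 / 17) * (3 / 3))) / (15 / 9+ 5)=1755/1904 = 0.92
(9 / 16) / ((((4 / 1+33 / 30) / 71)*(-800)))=-213/21760 = -0.01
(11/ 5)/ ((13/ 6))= 66/65 = 1.02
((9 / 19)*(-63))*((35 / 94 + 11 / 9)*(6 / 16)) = -13419/752 = -17.84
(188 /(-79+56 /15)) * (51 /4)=-35955/1129 = -31.85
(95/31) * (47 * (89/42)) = 397385/1302 = 305.21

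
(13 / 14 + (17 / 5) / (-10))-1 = -72/175 = -0.41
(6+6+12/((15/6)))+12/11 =984/55 = 17.89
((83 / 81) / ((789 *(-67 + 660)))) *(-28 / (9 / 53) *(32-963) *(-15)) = -573365660/113694111 = -5.04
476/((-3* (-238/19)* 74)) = 19/111 = 0.17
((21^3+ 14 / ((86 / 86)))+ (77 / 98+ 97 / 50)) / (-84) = -110.45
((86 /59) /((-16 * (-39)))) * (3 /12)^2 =43/294528 = 0.00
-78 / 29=-2.69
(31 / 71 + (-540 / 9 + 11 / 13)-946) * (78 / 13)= -5564124/923 = -6028.30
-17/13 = -1.31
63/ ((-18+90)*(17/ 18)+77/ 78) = 4914/5381 = 0.91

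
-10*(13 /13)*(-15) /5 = 30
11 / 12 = 0.92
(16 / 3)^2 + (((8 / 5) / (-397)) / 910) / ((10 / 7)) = 28.44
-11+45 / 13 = -98/13 = -7.54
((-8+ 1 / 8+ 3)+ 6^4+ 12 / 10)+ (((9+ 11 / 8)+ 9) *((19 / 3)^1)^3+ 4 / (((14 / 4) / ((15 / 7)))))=82247491/13230 = 6216.74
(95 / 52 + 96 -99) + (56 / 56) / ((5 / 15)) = 95/52 = 1.83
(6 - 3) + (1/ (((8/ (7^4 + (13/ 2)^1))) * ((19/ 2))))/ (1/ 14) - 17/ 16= 135409/304 = 445.42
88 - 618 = -530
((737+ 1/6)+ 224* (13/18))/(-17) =-16181/306 = -52.88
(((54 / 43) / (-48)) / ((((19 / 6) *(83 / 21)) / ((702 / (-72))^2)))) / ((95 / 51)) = -43982757/412290880 = -0.11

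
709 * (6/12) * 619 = 438871/2 = 219435.50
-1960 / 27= -72.59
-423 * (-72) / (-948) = -2538/79 = -32.13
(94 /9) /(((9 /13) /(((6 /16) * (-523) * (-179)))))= 57199987/108 = 529629.51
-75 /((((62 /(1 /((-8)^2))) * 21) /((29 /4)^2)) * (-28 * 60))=4205/149323776 = 0.00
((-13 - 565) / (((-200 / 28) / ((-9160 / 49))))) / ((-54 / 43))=11383132/945 = 12045.64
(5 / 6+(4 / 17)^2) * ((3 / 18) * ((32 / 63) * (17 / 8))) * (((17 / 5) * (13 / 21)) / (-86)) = -20033/5120010 = 0.00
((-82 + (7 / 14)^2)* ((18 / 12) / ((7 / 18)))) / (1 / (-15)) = 132435/28 = 4729.82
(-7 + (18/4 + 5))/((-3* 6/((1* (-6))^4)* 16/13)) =-585/4 = -146.25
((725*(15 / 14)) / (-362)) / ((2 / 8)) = -10875/1267 = -8.58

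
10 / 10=1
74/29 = 2.55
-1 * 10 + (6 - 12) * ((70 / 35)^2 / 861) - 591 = -172495/287 = -601.03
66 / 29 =2.28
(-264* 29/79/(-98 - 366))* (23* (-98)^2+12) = 3644916/79 = 46138.18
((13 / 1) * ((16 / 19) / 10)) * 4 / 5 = 416/475 = 0.88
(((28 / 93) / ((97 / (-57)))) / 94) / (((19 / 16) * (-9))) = 224/1271961 = 0.00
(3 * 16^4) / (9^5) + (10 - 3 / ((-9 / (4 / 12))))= 264553/19683 = 13.44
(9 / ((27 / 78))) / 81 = 0.32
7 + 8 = 15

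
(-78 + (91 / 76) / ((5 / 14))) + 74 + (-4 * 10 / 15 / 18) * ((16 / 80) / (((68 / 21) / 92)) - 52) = 541967/87210 = 6.21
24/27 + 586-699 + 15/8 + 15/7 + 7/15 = -271219/2520 = -107.63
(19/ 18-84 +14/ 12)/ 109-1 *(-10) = 9074/981 = 9.25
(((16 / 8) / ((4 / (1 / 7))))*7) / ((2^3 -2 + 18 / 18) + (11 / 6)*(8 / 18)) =27/422 = 0.06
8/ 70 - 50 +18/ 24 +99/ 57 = -126081/2660 = -47.40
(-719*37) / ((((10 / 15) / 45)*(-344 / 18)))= 32322645/344 = 93961.18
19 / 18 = 1.06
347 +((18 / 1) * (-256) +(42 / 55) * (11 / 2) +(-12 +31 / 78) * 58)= -961301/195 = -4929.75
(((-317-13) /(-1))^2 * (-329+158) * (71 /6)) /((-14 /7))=110179575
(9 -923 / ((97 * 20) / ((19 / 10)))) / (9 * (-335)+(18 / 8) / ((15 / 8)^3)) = -2355945/877265672 = 0.00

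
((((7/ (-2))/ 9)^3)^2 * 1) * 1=117649/34012224 = 0.00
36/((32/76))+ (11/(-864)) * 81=2703/32 = 84.47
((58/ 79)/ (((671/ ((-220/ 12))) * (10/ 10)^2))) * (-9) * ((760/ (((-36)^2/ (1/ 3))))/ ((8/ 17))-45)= -25135025/3122712 = -8.05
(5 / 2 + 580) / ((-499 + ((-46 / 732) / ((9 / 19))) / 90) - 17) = -172687950/152973797 = -1.13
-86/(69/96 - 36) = 2752/1129 = 2.44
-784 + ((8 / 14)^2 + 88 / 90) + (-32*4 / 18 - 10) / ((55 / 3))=-1727902/2205 = -783.63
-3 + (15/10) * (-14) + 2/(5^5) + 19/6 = -390613/18750 = -20.83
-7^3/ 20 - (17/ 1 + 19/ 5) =-759/20 = -37.95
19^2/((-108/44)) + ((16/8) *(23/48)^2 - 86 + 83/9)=-772045/3456 = -223.39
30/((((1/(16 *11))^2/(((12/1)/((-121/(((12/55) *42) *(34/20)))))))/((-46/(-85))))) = -213663744/275 = -776959.07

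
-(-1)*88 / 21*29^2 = 74008/21 = 3524.19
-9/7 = -1.29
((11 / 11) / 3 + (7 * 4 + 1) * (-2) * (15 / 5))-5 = -536/3 = -178.67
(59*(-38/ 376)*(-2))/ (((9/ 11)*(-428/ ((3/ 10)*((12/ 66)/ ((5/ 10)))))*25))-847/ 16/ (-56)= 228155003/241392000 = 0.95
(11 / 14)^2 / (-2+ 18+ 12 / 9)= 363/10192 = 0.04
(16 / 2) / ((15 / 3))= 8/5 = 1.60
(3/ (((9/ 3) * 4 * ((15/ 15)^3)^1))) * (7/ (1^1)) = 7/4 = 1.75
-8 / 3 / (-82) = 4/123 = 0.03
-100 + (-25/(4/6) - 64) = -403/2 = -201.50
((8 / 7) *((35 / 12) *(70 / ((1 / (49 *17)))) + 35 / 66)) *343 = 733347720/11 = 66667974.55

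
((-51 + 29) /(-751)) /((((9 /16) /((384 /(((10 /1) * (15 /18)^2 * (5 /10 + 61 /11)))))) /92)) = 547160064/12485375 = 43.82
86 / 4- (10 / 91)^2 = 355883/16562 = 21.49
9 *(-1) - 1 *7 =-16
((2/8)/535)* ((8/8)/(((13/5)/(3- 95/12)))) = -59/66768 = 0.00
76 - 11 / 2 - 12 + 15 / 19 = 2253/38 = 59.29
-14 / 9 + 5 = 31/9 = 3.44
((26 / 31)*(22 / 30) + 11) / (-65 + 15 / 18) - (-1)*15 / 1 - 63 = -261382/5425 = -48.18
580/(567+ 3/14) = 8120/7941 = 1.02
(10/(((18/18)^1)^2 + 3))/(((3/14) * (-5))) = -7/3 = -2.33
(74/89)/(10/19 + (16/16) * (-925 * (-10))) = 703/7821320 = 0.00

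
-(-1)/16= 1/16 = 0.06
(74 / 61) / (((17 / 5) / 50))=18500/1037 = 17.84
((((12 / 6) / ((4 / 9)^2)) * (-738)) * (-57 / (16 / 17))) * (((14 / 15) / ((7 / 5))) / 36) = 1072683/128 = 8380.34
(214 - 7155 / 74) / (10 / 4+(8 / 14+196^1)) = 60767/103119 = 0.59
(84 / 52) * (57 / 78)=399/338 = 1.18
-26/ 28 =-0.93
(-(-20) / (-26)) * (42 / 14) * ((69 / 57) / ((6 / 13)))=-115/19 = -6.05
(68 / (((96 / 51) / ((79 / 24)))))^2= 521254561/36864 = 14139.93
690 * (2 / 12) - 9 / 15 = 572/5 = 114.40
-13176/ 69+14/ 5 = -21638/115 = -188.16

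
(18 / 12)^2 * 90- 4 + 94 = 585/2 = 292.50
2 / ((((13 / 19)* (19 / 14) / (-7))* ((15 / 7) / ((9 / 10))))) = -6.33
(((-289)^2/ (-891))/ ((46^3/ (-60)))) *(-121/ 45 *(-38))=17455889/2956581 = 5.90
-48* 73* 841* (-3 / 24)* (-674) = -248273292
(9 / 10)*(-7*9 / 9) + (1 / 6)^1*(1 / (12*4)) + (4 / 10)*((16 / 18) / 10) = -45079/7200 = -6.26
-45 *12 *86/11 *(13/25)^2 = -1569672/1375 = -1141.58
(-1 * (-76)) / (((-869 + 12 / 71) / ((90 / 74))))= -242820/2282419 = -0.11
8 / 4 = 2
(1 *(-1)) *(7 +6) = -13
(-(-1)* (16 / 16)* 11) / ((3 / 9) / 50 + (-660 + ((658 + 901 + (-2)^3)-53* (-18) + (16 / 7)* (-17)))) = 11550/1896457 = 0.01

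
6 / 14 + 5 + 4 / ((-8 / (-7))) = 125/14 = 8.93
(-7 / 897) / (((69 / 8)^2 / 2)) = -896/4270617 = 0.00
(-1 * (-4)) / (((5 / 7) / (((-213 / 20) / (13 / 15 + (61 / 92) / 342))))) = -68.66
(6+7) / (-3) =-13/3 = -4.33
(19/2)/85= 19/170 = 0.11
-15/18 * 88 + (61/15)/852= -937139/12780 = -73.33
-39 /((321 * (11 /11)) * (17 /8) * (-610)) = 52/554795 = 0.00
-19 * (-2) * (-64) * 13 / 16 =-1976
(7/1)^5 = 16807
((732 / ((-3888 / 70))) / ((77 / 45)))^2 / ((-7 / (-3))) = 2325625/91476 = 25.42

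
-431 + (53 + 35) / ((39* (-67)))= -1126291/2613 = -431.03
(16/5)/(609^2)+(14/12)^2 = 3365423/2472540 = 1.36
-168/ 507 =-56/169 = -0.33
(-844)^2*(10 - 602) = -421702912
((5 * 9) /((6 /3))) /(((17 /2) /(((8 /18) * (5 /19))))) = 100/323 = 0.31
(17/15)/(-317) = -17/4755 = 0.00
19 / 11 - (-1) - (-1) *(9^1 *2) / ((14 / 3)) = 507/77 = 6.58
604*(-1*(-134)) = 80936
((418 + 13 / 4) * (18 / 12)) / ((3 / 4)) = 1685/2 = 842.50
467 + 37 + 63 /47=23751/47 = 505.34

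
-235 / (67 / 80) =-18800/67 = -280.60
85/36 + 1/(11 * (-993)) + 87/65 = 31519357/8519940 = 3.70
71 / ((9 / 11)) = 781/9 = 86.78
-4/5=-0.80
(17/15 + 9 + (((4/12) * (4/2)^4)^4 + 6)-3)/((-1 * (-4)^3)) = 332999/25920 = 12.85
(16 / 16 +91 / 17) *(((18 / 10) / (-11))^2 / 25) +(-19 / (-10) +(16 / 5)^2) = 31232471/2571250 = 12.15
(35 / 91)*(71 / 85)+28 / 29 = 8247/6409 = 1.29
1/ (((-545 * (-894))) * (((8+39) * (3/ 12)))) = 2/11449905 = 0.00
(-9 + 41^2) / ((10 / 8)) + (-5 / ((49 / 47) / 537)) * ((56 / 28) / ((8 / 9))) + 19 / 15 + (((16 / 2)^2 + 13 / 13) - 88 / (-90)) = -38718247/8820 = -4389.82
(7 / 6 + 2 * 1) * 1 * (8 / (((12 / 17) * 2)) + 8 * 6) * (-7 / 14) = -3059/36 = -84.97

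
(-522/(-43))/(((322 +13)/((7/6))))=609/14405 = 0.04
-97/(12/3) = -97/4 = -24.25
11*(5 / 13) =55/13 = 4.23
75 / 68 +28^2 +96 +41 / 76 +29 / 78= 11110733/12597 = 882.01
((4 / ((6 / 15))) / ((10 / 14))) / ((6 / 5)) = 35/3 = 11.67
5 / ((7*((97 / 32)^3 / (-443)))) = -72581120/6388711 = -11.36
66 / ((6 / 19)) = 209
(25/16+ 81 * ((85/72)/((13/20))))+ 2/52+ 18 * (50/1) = 218133/208 = 1048.72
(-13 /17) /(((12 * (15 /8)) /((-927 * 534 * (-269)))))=-384683988/85 = -4525693.98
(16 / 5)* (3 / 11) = 48/55 = 0.87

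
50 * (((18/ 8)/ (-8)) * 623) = -140175/16 = -8760.94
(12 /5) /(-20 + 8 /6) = -9/70 = -0.13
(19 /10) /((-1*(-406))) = 19/4060 = 0.00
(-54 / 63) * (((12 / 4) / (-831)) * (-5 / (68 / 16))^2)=2400/560371 = 0.00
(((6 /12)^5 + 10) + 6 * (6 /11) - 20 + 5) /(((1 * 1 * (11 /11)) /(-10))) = 2985/176 = 16.96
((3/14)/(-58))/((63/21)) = -1/812 = 0.00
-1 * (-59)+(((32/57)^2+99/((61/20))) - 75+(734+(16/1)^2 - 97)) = 180307237/198189 = 909.77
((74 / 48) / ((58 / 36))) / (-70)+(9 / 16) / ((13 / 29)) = 1.24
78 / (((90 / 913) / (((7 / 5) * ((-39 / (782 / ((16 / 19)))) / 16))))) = -2.91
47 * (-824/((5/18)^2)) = -501914.88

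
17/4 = 4.25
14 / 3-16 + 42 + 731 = 2285/3 = 761.67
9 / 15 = 3/5 = 0.60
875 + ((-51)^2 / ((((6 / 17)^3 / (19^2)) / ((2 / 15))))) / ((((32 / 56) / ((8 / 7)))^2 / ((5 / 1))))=512576252/9 = 56952916.89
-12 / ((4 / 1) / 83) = -249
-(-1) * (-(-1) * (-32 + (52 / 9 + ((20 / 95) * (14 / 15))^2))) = -2126764/81225 = -26.18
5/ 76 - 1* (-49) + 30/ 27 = 34321/684 = 50.18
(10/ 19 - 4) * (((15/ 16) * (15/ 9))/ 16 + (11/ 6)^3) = -475937/21888 = -21.74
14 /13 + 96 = 1262/13 = 97.08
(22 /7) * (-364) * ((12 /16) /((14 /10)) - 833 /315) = 759902/315 = 2412.39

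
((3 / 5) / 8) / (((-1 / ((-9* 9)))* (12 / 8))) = 81/20 = 4.05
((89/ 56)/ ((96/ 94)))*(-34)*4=-71111/336 = -211.64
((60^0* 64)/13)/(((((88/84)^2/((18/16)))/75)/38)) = 22623300/1573 = 14382.26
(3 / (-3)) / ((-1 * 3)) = 1/3 = 0.33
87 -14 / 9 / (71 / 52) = 54865/639 = 85.86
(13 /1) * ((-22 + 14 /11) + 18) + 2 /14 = -35.31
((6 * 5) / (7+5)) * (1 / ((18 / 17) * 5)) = 17/36 = 0.47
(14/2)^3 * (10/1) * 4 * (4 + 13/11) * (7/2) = 2737140/11 = 248830.91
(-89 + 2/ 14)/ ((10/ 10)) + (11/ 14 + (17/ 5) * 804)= 185187/70 = 2645.53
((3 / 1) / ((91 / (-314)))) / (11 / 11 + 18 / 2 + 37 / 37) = -942/1001 = -0.94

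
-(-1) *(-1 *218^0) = -1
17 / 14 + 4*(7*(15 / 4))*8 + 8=11889/14 = 849.21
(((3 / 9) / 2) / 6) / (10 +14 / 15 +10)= 5/3768 = 0.00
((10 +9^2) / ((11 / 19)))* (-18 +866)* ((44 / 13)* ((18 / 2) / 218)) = 2030112/109 = 18624.88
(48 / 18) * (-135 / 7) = -360/7 = -51.43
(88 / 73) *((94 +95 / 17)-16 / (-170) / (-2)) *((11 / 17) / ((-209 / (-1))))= 744568/2004215 = 0.37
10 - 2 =8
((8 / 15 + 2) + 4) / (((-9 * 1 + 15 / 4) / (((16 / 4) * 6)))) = -448/15 = -29.87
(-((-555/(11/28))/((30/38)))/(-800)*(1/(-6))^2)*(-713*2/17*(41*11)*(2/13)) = 143855593/397800 = 361.63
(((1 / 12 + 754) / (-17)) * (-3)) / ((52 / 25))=226225/3536 = 63.98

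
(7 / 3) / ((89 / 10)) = 70/267 = 0.26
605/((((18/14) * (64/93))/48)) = 131285/4 = 32821.25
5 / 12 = 0.42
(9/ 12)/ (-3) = -1/4 = -0.25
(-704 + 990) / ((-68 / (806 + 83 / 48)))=-5544253/1632 = -3397.21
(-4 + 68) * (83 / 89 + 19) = 113536/89 = 1275.69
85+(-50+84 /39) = 483/13 = 37.15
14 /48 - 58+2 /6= -57.38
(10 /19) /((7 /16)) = 1.20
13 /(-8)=-13/8 = -1.62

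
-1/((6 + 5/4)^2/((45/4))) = -180/841 = -0.21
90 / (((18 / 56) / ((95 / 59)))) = 26600/59 = 450.85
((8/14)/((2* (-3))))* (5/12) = -5/126 = -0.04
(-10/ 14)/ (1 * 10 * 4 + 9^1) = -0.01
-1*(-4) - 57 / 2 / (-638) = 5161/1276 = 4.04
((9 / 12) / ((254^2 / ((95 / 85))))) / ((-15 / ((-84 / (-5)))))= -399/27419300 = 0.00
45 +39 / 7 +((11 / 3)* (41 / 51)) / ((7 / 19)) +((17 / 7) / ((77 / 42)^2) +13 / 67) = 59.49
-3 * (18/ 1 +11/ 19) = -1059/19 = -55.74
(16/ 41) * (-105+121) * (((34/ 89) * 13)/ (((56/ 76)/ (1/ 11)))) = 1074944/280973 = 3.83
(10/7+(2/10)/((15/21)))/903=299/158025 = 0.00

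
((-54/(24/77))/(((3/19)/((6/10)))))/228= -231/80 = -2.89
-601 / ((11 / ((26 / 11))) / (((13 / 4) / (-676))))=601/968 = 0.62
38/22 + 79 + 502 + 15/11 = 6425/11 = 584.09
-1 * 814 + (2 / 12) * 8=-2438/3 = -812.67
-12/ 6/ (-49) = 0.04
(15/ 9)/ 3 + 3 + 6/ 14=251/63 = 3.98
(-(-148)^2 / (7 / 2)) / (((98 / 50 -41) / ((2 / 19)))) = 136900/8113 = 16.87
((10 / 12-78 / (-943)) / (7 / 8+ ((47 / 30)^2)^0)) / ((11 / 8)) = 0.36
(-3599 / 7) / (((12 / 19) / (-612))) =3487431/7 = 498204.43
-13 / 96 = -0.14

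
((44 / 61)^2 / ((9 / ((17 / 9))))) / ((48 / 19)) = 39083/904203 = 0.04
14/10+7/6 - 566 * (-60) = 1018877/30 = 33962.57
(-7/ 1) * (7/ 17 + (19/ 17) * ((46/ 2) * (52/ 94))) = -102.42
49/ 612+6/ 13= 4309/7956 = 0.54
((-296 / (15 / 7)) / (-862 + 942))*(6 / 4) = -259/100 = -2.59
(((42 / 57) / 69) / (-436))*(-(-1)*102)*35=-0.09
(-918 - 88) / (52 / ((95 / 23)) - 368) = 47785/16882 = 2.83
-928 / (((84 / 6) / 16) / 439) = -465590.86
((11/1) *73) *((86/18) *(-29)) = -1001341/9 = -111260.11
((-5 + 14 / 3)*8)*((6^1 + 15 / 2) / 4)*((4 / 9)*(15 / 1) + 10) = -150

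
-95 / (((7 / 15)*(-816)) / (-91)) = -6175/272 = -22.70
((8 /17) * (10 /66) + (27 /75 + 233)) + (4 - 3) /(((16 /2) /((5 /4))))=104834093/448800 = 233.59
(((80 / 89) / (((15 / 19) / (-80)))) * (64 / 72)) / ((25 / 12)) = -155648/4005 = -38.86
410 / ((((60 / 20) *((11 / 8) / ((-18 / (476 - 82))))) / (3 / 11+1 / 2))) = -83640/23837 = -3.51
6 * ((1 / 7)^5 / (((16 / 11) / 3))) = 99/134456 = 0.00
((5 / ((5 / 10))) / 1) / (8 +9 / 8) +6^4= 94688/73 = 1297.10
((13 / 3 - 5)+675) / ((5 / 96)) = 64736/5 = 12947.20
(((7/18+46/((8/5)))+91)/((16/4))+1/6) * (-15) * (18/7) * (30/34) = -978525/952 = -1027.86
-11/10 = -1.10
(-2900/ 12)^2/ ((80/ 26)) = 1366625/72 = 18980.90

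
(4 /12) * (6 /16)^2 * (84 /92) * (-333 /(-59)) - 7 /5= -503041/434240 = -1.16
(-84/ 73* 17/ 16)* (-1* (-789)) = -281673/292 = -964.63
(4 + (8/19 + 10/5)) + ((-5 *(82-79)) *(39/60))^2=30851/304 = 101.48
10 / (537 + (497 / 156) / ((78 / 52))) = 468/25231 = 0.02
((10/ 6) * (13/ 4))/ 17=65/204 = 0.32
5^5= 3125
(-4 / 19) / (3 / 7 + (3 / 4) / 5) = -560/1539 = -0.36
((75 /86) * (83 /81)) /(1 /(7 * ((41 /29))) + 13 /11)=262031/376164 = 0.70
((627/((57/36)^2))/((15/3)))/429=144/1235 = 0.12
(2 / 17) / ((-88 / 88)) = -2/17 = -0.12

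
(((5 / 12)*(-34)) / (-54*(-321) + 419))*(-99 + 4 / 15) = 25177/319554 = 0.08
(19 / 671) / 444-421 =-125425985/297924 = -421.00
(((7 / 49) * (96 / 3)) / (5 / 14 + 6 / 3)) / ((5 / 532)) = 34048/165 = 206.35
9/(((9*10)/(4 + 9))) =13/10 = 1.30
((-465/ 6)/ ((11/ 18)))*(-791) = 1103445/11 = 100313.18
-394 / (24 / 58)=-5713/6 = -952.17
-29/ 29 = -1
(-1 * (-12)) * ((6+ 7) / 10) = 15.60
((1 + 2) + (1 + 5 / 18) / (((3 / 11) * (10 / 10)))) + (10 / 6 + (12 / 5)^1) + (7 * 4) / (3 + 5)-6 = 1249/135 = 9.25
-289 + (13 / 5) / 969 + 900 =2960308/4845 = 611.00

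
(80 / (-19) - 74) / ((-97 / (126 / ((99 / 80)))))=1664320/20273 = 82.10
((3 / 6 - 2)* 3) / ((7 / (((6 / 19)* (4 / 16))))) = -27/532 = -0.05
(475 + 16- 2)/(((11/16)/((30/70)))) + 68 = 28708/77 = 372.83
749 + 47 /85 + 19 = 65327/85 = 768.55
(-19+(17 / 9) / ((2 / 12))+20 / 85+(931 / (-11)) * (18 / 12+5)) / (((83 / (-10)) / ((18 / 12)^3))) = 28151595/124168 = 226.72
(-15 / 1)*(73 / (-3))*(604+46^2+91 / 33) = 32795615/33 = 993806.52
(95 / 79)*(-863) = -81985/79 = -1037.78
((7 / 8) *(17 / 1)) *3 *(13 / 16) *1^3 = 4641/128 = 36.26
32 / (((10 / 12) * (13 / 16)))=3072/65 = 47.26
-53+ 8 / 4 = -51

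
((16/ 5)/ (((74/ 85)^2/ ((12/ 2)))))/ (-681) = -11560/310763 = -0.04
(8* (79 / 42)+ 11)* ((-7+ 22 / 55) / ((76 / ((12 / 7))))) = -18051/4655 = -3.88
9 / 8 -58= -455/8 = -56.88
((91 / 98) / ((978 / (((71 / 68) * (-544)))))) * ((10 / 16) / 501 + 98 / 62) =-0.85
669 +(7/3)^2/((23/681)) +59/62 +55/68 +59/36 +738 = 171444515/109089 = 1571.60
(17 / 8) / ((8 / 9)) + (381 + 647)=65945/64 = 1030.39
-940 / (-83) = 940/83 = 11.33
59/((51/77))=4543/51 = 89.08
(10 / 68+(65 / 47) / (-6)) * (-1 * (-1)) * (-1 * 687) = 45800/799 = 57.32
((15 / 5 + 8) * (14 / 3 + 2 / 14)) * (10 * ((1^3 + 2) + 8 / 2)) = 11110/3 = 3703.33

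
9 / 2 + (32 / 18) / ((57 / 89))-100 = -95135/1026 = -92.72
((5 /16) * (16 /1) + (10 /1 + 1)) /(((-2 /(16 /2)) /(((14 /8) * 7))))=-784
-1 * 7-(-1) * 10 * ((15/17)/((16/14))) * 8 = 931/17 = 54.76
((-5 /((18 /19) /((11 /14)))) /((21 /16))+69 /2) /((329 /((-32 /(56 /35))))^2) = 16585400/143202843 = 0.12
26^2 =676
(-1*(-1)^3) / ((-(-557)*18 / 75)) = 25/3342 = 0.01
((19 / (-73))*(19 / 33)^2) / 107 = -6859/8506179 = 0.00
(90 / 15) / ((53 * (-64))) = -3/1696 = 0.00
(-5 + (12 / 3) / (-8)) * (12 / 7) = -66/7 = -9.43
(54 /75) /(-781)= -18/19525 = 0.00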